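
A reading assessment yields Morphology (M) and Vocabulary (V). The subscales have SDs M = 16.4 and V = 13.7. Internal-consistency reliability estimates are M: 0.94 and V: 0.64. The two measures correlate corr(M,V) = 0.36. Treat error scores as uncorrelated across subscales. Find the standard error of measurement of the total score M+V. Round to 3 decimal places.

Var(total) = 456.65 + 161.77 = 618.42.
True-score variance = 372.944 + 161.77 = 534.714, so reliability = 0.8646.
Error variance = 618.42 − 534.714 = 83.706; SEM = √83.706 = 9.149.

9.149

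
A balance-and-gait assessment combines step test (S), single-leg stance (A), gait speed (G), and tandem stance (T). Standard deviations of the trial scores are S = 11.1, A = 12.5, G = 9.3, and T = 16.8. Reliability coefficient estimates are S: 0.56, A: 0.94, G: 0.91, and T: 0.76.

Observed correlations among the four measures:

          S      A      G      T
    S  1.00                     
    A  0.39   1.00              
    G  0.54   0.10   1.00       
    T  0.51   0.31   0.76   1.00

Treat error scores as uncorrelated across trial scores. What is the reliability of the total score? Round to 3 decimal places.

Var(S+A+G+T) = 11.1² + 12.5² + 9.3² + 16.8² + 2·[11.1·12.5·0.39 + 11.1·9.3·0.54 + 11.1·16.8·0.51 + 12.5·9.3·0.10 + 12.5·16.8·0.31 + 9.3·16.8·0.76] = 648.19 + 800.858 = 1449.05.
Under uncorrelated errors the observed covariances equal the true-score covariances, so only the own-variance terms attenuate.
True-score variance = [11.1²·0.56 + 12.5²·0.94 + 9.3²·0.91 + 16.8²·0.76] + 800.858 = 509.081 + 800.858 = 1309.94.
Reliability = 1309.94 / 1449.05 = 0.904.

0.904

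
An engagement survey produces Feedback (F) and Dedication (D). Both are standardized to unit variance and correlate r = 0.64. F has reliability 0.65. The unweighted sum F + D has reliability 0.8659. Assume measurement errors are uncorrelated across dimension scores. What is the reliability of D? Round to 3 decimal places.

Var(F+D) = 2 + 2·0.64 = 3.280.
True-score variance = ρ_F + ρ_D + 2·0.64, so 0.8659 = (0.65 + ρ_D + 1.28) / 3.280.
ρ_D = 0.8659·3.280 − 0.65 − 1.28 = 0.910.

0.910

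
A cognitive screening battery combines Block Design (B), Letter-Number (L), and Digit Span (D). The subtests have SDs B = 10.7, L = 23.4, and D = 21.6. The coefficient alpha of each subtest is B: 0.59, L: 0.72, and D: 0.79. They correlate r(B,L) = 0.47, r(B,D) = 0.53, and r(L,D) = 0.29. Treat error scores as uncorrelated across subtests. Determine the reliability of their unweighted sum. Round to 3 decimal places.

0.843

Var(B+L+D) = 10.7² + 23.4² + 21.6² + 2·[10.7·23.4·0.47 + 10.7·21.6·0.53 + 23.4·21.6·0.29] = 1128.61 + 773.5 = 1902.11.
Because errors are independent across components, Cov(Tᵢ,Tⱼ) = Cov(Xᵢ,Xⱼ); the off-diagonal part of the true-score variance is the same as above.
True-score variance = [10.7²·0.59 + 23.4²·0.72 + 21.6²·0.79] + 773.5 = 830.375 + 773.5 = 1603.87.
Reliability = 1603.87 / 1902.11 = 0.843.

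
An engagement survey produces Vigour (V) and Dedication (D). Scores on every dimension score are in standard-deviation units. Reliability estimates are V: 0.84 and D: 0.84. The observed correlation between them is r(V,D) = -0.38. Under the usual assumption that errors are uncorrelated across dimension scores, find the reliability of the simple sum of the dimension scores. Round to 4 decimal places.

0.7419

Var(V+D) = 2 + 2·[(-0.38)] = 2 − 0.76 = 1.24.
Under uncorrelated errors the observed covariances equal the true-score covariances, so only the own-variance terms attenuate.
True-score variance = [0.84 + 0.84] − 0.76 = 1.68 − 0.76 = 0.92.
Reliability = 0.92 / 1.24 = 0.7419.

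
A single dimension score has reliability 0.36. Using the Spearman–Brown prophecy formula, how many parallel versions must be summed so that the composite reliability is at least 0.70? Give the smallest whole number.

5

k ≥ ρ*(1−ρ₁)/(ρ₁(1−ρ*)) = 0.70·0.64 / (0.36·0.30) = 4.148.
Smallest integer k = 5.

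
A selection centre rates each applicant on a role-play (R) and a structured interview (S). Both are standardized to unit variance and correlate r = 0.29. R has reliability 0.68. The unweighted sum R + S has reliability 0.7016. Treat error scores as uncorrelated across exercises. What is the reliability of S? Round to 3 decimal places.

0.550

Var(R+S) = 2 + 2·0.29 = 2.580.
True-score variance = ρ_R + ρ_S + 2·0.29, so 0.7016 = (0.68 + ρ_S + 0.58) / 2.580.
ρ_S = 0.7016·2.580 − 0.68 − 0.58 = 0.550.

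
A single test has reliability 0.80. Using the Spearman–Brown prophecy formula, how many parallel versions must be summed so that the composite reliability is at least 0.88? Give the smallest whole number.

2

k ≥ ρ*(1−ρ₁)/(ρ₁(1−ρ*)) = 0.88·0.20 / (0.80·0.12) = 1.833.
Smallest integer k = 2.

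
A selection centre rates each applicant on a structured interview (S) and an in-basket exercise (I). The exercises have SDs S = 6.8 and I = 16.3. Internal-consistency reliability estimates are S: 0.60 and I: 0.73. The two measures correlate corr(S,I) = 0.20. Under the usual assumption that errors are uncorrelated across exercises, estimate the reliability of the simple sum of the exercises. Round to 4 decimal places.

Var(S+I) = 6.8² + 16.3² + 2·[6.8·16.3·0.20] = 311.93 + 44.336 = 356.266.
Because errors are independent across components, Cov(Tᵢ,Tⱼ) = Cov(Xᵢ,Xⱼ); the off-diagonal part of the true-score variance is the same as above.
True-score variance = [6.8²·0.60 + 16.3²·0.73] + 44.336 = 221.698 + 44.336 = 266.034.
Reliability = 266.034 / 356.266 = 0.7467.

0.7467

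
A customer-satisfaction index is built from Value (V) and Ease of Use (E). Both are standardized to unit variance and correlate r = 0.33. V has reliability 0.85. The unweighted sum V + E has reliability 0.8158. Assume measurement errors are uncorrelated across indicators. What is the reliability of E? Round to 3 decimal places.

Var(V+E) = 2 + 2·0.33 = 2.660.
True-score variance = ρ_V + ρ_E + 2·0.33, so 0.8158 = (0.85 + ρ_E + 0.66) / 2.660.
ρ_E = 0.8158·2.660 − 0.85 − 0.66 = 0.660.

0.660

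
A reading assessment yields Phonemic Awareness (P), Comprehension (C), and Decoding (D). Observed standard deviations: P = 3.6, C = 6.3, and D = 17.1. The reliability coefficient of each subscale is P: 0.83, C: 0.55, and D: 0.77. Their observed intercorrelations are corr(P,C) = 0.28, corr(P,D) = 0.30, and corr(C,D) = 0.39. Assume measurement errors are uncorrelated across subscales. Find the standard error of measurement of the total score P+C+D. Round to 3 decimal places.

9.344

Var(total) = 345.06 + 133.666 = 478.726.
True-score variance = 257.742 + 133.666 = 391.408, so reliability = 0.8176.
Error variance = 478.726 − 391.408 = 87.318; SEM = √87.318 = 9.344.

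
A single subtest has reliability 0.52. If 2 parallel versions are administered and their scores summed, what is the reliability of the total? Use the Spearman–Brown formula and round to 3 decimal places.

0.684

ρ_k = kρ / (1 + (k−1)ρ) = 2·0.52 / (1 + 1·0.52) = 1.040 / 1.520 = 0.684.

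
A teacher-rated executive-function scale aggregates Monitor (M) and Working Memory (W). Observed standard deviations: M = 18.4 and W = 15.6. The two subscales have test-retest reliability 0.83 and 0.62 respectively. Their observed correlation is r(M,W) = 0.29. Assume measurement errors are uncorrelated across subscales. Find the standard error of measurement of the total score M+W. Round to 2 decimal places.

Var(total) = 581.92 + 166.483 = 748.403.
True-score variance = 431.888 + 166.483 = 598.371, so reliability = 0.7995.
Error variance = 748.403 − 598.371 = 150.032; SEM = √150.032 = 12.25.

12.25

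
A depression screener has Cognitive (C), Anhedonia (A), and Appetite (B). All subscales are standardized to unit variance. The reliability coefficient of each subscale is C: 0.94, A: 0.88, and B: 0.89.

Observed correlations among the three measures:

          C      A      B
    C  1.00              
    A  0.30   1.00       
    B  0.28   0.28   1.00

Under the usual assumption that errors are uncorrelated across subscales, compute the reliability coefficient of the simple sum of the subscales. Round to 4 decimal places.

Var(C+A+B) = 3 + 2·[0.30 + 0.28 + 0.28] = 3 + 1.72 = 4.72.
Because errors are independent across components, Cov(Tᵢ,Tⱼ) = Cov(Xᵢ,Xⱼ); the off-diagonal part of the true-score variance is the same as above.
True-score variance = [0.94 + 0.88 + 0.89] + 1.72 = 2.71 + 1.72 = 4.43.
Reliability = 4.43 / 4.72 = 0.9386.

0.9386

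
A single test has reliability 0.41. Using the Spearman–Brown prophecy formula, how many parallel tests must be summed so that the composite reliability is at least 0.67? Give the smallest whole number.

3

k ≥ ρ*(1−ρ₁)/(ρ₁(1−ρ*)) = 0.67·0.59 / (0.41·0.33) = 2.922.
Smallest integer k = 3.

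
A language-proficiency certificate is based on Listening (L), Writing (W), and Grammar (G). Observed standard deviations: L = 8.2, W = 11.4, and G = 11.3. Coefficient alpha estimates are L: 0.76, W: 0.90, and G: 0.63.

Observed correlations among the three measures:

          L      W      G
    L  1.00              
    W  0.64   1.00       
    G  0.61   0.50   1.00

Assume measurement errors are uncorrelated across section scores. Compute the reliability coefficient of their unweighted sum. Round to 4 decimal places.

0.8887

Var(L+W+G) = 8.2² + 11.4² + 11.3² + 2·[8.2·11.4·0.64 + 8.2·11.3·0.61 + 11.4·11.3·0.50] = 324.89 + 361.52 = 686.41.
Under uncorrelated errors the observed covariances equal the true-score covariances, so only the own-variance terms attenuate.
True-score variance = [8.2²·0.76 + 11.4²·0.90 + 11.3²·0.63] + 361.52 = 248.511 + 361.52 = 610.031.
Reliability = 610.031 / 686.41 = 0.8887.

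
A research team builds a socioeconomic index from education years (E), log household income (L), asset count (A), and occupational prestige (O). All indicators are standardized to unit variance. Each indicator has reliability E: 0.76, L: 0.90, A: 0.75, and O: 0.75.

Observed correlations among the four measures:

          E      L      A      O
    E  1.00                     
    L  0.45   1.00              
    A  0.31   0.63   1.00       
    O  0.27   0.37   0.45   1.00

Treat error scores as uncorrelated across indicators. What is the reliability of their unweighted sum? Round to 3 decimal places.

0.906

Var(E+L+A+O) = 4 + 2·[0.45 + 0.31 + 0.27 + 0.63 + 0.37 + 0.45] = 4 + 4.96 = 8.96.
Under uncorrelated errors the observed covariances equal the true-score covariances, so only the own-variance terms attenuate.
True-score variance = [0.76 + 0.90 + 0.75 + 0.75] + 4.96 = 3.16 + 4.96 = 8.12.
Reliability = 8.12 / 8.96 = 0.906.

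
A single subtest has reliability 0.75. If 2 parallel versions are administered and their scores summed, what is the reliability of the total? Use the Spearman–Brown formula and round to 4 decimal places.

0.8571

ρ_k = kρ / (1 + (k−1)ρ) = 2·0.75 / (1 + 1·0.75) = 1.500 / 1.750 = 0.8571.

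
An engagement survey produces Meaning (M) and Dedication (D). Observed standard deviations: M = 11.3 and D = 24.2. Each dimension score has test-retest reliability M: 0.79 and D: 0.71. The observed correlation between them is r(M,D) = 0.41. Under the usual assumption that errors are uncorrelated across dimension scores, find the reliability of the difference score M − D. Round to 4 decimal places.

Var(M−D) = 11.3² + 24.2² − 2·11.3·24.2·0.41 = 713.33 − 224.237 = 489.093.
Because errors are independent across components, Cov(Tᵢ,Tⱼ) = Cov(Xᵢ,Xⱼ); the off-diagonal part of the true-score variance is the same as above.
True-score variance = [11.3²·0.79 + 24.2²·0.71] − 224.237 = 516.679 − 224.237 = 292.442.
Reliability = 292.442 / 489.093 = 0.5979.

0.5979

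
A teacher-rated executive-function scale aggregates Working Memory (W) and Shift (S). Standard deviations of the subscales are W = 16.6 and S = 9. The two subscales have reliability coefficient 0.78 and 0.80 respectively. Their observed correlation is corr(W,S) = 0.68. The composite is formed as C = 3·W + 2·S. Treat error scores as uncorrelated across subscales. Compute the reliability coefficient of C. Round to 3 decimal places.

0.848

Var(C) = 3²·16.6² + 2²·9² + 2·[6·16.6·9·0.68] = 2804.04 + 1219.1 = 4023.14.
Under uncorrelated errors the observed covariances equal the true-score covariances, so only the own-variance terms attenuate.
True-score variance = [3²·16.6²·0.78 + 2²·9²·0.80] + 1219.1 = 2193.63 + 1219.1 = 3412.74.
Reliability = 3412.74 / 4023.14 = 0.848.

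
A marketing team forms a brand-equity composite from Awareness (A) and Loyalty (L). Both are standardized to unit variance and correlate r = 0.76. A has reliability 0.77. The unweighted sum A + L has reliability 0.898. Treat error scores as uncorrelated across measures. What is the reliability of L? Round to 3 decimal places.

Var(A+L) = 2 + 2·0.76 = 3.520.
True-score variance = ρ_A + ρ_L + 2·0.76, so 0.898 = (0.77 + ρ_L + 1.52) / 3.520.
ρ_L = 0.898·3.520 − 0.77 − 1.52 = 0.871.

0.871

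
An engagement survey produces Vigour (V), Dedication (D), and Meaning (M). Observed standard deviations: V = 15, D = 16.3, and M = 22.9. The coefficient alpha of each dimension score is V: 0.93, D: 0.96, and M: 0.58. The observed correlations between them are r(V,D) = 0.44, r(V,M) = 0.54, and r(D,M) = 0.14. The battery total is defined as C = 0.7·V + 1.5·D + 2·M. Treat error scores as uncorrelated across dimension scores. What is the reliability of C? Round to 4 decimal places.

0.7638

Var(C) = 0.7²·15² + 1.5²·16.3² + 2²·22.9² + 2·[1.05·15·16.3·0.44 + 1.4·15·22.9·0.54 + 3·16.3·22.9·0.14] = 2805.69 + 1058.84 = 3864.53.
Under uncorrelated errors the observed covariances equal the true-score covariances, so only the own-variance terms attenuate.
True-score variance = [0.7²·15²·0.93 + 1.5²·16.3²·0.96 + 2²·22.9²·0.58] + 1058.84 = 1893.05 + 1058.84 = 2951.89.
Reliability = 2951.89 / 3864.53 = 0.7638.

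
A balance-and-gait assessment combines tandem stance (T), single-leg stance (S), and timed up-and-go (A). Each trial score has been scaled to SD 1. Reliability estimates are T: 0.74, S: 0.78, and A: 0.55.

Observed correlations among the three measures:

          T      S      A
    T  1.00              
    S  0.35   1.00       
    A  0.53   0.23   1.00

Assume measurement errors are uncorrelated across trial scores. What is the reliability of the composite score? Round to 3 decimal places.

0.822

Var(T+S+A) = 3 + 2·[0.35 + 0.53 + 0.23] = 3 + 2.22 = 5.22.
Under uncorrelated errors the observed covariances equal the true-score covariances, so only the own-variance terms attenuate.
True-score variance = [0.74 + 0.78 + 0.55] + 2.22 = 2.07 + 2.22 = 4.29.
Reliability = 4.29 / 5.22 = 0.822.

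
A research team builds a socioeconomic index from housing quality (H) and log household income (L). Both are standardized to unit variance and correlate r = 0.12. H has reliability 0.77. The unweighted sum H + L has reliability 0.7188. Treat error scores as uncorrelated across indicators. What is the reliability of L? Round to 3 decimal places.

Var(H+L) = 2 + 2·0.12 = 2.240.
True-score variance = ρ_H + ρ_L + 2·0.12, so 0.7188 = (0.77 + ρ_L + 0.24) / 2.240.
ρ_L = 0.7188·2.240 − 0.77 − 0.24 = 0.600.

0.600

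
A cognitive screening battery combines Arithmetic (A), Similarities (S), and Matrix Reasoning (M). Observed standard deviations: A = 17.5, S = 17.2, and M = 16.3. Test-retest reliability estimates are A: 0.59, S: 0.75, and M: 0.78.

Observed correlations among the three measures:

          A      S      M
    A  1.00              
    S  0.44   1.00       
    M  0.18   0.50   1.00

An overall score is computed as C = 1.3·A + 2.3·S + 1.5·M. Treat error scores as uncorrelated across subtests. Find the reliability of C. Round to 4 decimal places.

0.8416

Var(C) = 1.3²·17.5² + 2.3²·17.2² + 1.5²·16.3² + 2·[2.99·17.5·17.2·0.44 + 1.95·17.5·16.3·0.18 + 3.45·17.2·16.3·0.50] = 2680.36 + 1959.48 = 4639.84.
Because errors are independent across components, Cov(Tᵢ,Tⱼ) = Cov(Xᵢ,Xⱼ); the off-diagonal part of the true-score variance is the same as above.
True-score variance = [1.3²·17.5²·0.59 + 2.3²·17.2²·0.75 + 1.5²·16.3²·0.78] + 1959.48 = 1945.39 + 1959.48 = 3904.87.
Reliability = 3904.87 / 4639.84 = 0.8416.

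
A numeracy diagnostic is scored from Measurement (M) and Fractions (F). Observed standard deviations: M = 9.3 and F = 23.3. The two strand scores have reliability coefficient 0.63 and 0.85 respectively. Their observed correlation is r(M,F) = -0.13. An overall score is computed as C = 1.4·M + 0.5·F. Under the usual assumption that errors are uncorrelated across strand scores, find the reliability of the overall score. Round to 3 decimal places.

Var(C) = 1.4²·9.3² + 0.5²·23.3² + 2·[0.7·9.3·23.3·(-0.13)] = 305.243 − 39.4376 = 265.805.
With uncorrelated errors the cross-covariances are all true-score covariance, so they carry over unchanged; only the diagonal terms shrink to ρᵢσᵢ².
True-score variance = [1.4²·9.3²·0.63 + 0.5²·23.3²·0.85] − 39.4376 = 222.162 − 39.4376 = 182.724.
Reliability = 182.724 / 265.805 = 0.687.

0.687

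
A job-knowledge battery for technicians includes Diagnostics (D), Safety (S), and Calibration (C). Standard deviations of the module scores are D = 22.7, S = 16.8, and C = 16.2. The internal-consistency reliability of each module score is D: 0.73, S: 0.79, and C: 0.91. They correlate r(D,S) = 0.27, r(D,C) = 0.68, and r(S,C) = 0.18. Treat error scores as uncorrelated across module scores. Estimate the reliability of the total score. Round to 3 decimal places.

0.881

Var(D+S+C) = 22.7² + 16.8² + 16.2² + 2·[22.7·16.8·0.27 + 22.7·16.2·0.68 + 16.8·16.2·0.18] = 1059.97 + 804.038 = 1864.01.
Because errors are independent across components, Cov(Tᵢ,Tⱼ) = Cov(Xᵢ,Xⱼ); the off-diagonal part of the true-score variance is the same as above.
True-score variance = [22.7²·0.73 + 16.8²·0.79 + 16.2²·0.91] + 804.038 = 837.952 + 804.038 = 1641.99.
Reliability = 1641.99 / 1864.01 = 0.881.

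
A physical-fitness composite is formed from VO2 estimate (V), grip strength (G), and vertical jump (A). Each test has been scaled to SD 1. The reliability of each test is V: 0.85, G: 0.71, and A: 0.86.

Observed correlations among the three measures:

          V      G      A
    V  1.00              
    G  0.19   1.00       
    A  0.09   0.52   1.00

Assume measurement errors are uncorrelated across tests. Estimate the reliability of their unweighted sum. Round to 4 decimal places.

0.8739

Var(V+G+A) = 3 + 2·[0.19 + 0.09 + 0.52] = 3 + 1.6 = 4.6.
With uncorrelated errors the cross-covariances are all true-score covariance, so they carry over unchanged; only the diagonal terms shrink to ρᵢσᵢ².
True-score variance = [0.85 + 0.71 + 0.86] + 1.6 = 2.42 + 1.6 = 4.02.
Reliability = 4.02 / 4.6 = 0.8739.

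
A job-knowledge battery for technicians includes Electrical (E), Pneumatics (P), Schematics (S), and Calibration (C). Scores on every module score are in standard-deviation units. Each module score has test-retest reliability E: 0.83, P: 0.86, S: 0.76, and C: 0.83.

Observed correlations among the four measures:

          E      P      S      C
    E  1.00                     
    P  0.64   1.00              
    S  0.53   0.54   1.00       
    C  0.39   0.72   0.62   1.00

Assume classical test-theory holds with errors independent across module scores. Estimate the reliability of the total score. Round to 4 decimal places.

Var(E+P+S+C) = 4 + 2·[0.64 + 0.53 + 0.39 + 0.54 + 0.72 + 0.62] = 4 + 6.88 = 10.88.
Because errors are independent across components, Cov(Tᵢ,Tⱼ) = Cov(Xᵢ,Xⱼ); the off-diagonal part of the true-score variance is the same as above.
True-score variance = [0.83 + 0.86 + 0.76 + 0.83] + 6.88 = 3.28 + 6.88 = 10.16.
Reliability = 10.16 / 10.88 = 0.9338.

0.9338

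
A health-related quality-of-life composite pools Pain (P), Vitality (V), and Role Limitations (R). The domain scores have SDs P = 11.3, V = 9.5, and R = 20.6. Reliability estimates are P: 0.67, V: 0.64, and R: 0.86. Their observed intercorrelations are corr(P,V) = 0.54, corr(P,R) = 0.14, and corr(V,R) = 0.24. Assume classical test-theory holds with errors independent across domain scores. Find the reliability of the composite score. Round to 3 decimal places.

Var(P+V+R) = 11.3² + 9.5² + 20.6² + 2·[11.3·9.5·0.54 + 11.3·20.6·0.14 + 9.5·20.6·0.24] = 642.3 + 275.052 = 917.352.
Under uncorrelated errors the observed covariances equal the true-score covariances, so only the own-variance terms attenuate.
True-score variance = [11.3²·0.67 + 9.5²·0.64 + 20.6²·0.86] + 275.052 = 508.262 + 275.052 = 783.314.
Reliability = 783.314 / 917.352 = 0.854.

0.854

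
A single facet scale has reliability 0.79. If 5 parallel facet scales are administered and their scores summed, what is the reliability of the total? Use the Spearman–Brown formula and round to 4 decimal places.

0.9495

ρ_k = kρ / (1 + (k−1)ρ) = 5·0.79 / (1 + 4·0.79) = 3.950 / 4.160 = 0.9495.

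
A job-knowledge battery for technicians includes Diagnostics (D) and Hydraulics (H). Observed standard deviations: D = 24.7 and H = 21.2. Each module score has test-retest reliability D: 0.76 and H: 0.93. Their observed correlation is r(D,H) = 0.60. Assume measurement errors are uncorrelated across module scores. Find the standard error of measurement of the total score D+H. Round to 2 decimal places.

Var(total) = 1059.53 + 628.368 = 1687.9.
True-score variance = 881.648 + 628.368 = 1510.02, so reliability = 0.8946.
Error variance = 1687.9 − 1510.02 = 177.882; SEM = √177.882 = 13.34.

13.34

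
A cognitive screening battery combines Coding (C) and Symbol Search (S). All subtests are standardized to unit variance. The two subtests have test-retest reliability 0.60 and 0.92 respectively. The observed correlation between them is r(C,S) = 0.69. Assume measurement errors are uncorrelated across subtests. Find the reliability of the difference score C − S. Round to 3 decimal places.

0.226

Var(C−S) = 1 + 1 − 2·0.69 = 2 − 1.38 = 0.62.
Under uncorrelated errors the observed covariances equal the true-score covariances, so only the own-variance terms attenuate.
True-score variance = [0.60 + 0.92] − 1.38 = 1.52 − 1.38 = 0.14.
Reliability = 0.14 / 0.62 = 0.226.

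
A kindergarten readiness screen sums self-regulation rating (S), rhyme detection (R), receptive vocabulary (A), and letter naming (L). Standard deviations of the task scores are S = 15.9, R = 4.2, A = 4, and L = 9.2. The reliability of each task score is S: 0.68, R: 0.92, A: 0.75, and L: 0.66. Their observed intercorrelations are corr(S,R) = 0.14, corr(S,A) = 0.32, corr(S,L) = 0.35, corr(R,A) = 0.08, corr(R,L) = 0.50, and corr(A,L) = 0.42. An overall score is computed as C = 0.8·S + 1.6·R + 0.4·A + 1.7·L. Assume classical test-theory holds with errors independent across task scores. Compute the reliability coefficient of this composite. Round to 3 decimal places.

Var(C) = 0.8²·15.9² + 1.6²·4.2² + 0.4²·4² + 1.7²·9.2² + 2·[1.28·15.9·4.2·0.14 + 0.32·15.9·4·0.32 + 1.36·15.9·9.2·0.35 + 0.64·4.2·4·0.08 + 2.72·4.2·9.2·0.50 + 0.68·4·9.2·0.42] = 454.126 + 304.059 = 758.185.
Because errors are independent across components, Cov(Tᵢ,Tⱼ) = Cov(Xᵢ,Xⱼ); the off-diagonal part of the true-score variance is the same as above.
True-score variance = [0.8²·15.9²·0.68 + 1.6²·4.2²·0.92 + 0.4²·4²·0.75 + 1.7²·9.2²·0.66] + 304.059 = 314.931 + 304.059 = 618.99.
Reliability = 618.99 / 758.185 = 0.816.

0.816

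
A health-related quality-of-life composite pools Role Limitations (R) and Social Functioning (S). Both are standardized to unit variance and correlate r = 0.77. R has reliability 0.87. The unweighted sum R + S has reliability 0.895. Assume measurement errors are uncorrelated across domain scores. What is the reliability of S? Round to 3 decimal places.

Var(R+S) = 2 + 2·0.77 = 3.540.
True-score variance = ρ_R + ρ_S + 2·0.77, so 0.895 = (0.87 + ρ_S + 1.54) / 3.540.
ρ_S = 0.895·3.540 − 0.87 − 1.54 = 0.758.

0.758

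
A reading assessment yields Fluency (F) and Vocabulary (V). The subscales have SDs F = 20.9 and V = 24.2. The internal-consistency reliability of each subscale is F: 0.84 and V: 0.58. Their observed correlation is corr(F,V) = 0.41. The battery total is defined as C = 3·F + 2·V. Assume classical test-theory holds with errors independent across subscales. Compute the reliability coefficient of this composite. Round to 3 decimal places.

Var(C) = 3²·20.9² + 2²·24.2² + 2·[6·20.9·24.2·0.41] = 6273.85 + 2488.44 = 8762.29.
Under uncorrelated errors the observed covariances equal the true-score covariances, so only the own-variance terms attenuate.
True-score variance = [3²·20.9²·0.84 + 2²·24.2²·0.58] + 2488.44 = 4660.97 + 2488.44 = 7149.41.
Reliability = 7149.41 / 8762.29 = 0.816.

0.816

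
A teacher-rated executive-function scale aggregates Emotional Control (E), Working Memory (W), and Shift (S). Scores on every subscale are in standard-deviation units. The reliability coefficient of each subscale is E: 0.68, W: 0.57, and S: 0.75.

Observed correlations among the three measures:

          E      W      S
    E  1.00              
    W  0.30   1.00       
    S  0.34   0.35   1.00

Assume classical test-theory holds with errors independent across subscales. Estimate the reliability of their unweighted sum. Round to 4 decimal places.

0.7992

Var(E+W+S) = 3 + 2·[0.30 + 0.34 + 0.35] = 3 + 1.98 = 4.98.
Under uncorrelated errors the observed covariances equal the true-score covariances, so only the own-variance terms attenuate.
True-score variance = [0.68 + 0.57 + 0.75] + 1.98 = 2 + 1.98 = 3.98.
Reliability = 3.98 / 4.98 = 0.7992.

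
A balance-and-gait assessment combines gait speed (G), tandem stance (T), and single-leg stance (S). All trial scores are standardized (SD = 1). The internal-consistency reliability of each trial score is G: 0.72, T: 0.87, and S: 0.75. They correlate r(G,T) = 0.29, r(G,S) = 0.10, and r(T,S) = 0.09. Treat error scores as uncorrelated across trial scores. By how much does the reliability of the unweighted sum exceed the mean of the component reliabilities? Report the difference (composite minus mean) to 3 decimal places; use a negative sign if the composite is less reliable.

Var(sum) = 3 + 0.96 = 3.96; true-score variance = 2.34 + 0.96 = 3.3; composite reliability = 0.8333.
Mean component reliability = 0.7800.
Difference = 0.8333 − 0.7800 = 0.053.

0.053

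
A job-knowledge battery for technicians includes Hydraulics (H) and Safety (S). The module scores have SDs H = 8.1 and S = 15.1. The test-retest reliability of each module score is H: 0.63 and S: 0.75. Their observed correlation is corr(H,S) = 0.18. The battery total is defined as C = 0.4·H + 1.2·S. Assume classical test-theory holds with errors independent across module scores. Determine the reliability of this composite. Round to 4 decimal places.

Var(C) = 0.4²·8.1² + 1.2²·15.1² + 2·[0.48·8.1·15.1·0.18] = 338.832 + 21.1352 = 359.967.
Because errors are independent across components, Cov(Tᵢ,Tⱼ) = Cov(Xᵢ,Xⱼ); the off-diagonal part of the true-score variance is the same as above.
True-score variance = [0.4²·8.1²·0.63 + 1.2²·15.1²·0.75] + 21.1352 = 252.864 + 21.1352 = 273.999.
Reliability = 273.999 / 359.967 = 0.7612.

0.7612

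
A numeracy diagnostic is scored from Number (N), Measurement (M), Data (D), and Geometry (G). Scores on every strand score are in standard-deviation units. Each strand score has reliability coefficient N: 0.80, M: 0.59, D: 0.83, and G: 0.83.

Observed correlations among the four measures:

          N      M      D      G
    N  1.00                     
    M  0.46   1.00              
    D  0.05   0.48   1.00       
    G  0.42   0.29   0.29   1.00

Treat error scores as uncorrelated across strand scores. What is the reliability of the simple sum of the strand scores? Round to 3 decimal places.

0.881

Var(N+M+D+G) = 4 + 2·[0.46 + 0.05 + 0.42 + 0.48 + 0.29 + 0.29] = 4 + 3.98 = 7.98.
Under uncorrelated errors the observed covariances equal the true-score covariances, so only the own-variance terms attenuate.
True-score variance = [0.80 + 0.59 + 0.83 + 0.83] + 3.98 = 3.05 + 3.98 = 7.03.
Reliability = 7.03 / 7.98 = 0.881.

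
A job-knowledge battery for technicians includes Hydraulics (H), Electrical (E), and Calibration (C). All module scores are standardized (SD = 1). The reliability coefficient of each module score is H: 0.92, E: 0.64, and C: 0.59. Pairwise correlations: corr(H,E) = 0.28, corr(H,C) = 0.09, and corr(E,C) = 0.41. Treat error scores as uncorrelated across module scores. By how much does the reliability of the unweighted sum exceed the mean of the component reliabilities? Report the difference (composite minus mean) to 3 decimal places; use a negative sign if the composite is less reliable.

Var(sum) = 3 + 1.56 = 4.56; true-score variance = 2.15 + 1.56 = 3.71; composite reliability = 0.8136.
Mean component reliability = 0.7167.
Difference = 0.8136 − 0.7167 = 0.097.

0.097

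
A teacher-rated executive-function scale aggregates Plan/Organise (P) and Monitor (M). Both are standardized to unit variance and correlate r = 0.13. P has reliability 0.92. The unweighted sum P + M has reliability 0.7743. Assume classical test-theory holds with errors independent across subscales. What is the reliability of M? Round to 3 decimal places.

Var(P+M) = 2 + 2·0.13 = 2.260.
True-score variance = ρ_P + ρ_M + 2·0.13, so 0.7743 = (0.92 + ρ_M + 0.26) / 2.260.
ρ_M = 0.7743·2.260 − 0.92 − 0.26 = 0.570.

0.570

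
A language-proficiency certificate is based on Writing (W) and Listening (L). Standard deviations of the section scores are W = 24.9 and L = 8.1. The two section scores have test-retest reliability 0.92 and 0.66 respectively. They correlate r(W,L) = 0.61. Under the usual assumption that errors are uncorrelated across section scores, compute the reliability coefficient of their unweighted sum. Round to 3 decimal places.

Var(W+L) = 24.9² + 8.1² + 2·[24.9·8.1·0.61] = 685.62 + 246.062 = 931.682.
With uncorrelated errors the cross-covariances are all true-score covariance, so they carry over unchanged; only the diagonal terms shrink to ρᵢσᵢ².
True-score variance = [24.9²·0.92 + 8.1²·0.66] + 246.062 = 613.712 + 246.062 = 859.774.
Reliability = 859.774 / 931.682 = 0.923.

0.923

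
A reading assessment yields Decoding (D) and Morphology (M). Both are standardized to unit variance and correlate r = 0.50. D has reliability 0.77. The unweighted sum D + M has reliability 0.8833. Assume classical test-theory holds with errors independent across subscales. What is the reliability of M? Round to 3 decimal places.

0.880

Var(D+M) = 2 + 2·0.50 = 3.000.
True-score variance = ρ_D + ρ_M + 2·0.50, so 0.8833 = (0.77 + ρ_M + 1.00) / 3.000.
ρ_M = 0.8833·3.000 − 0.77 − 1.00 = 0.880.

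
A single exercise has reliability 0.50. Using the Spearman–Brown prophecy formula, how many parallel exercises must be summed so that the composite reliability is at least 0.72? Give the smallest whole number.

3

k ≥ ρ*(1−ρ₁)/(ρ₁(1−ρ*)) = 0.72·0.50 / (0.50·0.28) = 2.571.
Smallest integer k = 3.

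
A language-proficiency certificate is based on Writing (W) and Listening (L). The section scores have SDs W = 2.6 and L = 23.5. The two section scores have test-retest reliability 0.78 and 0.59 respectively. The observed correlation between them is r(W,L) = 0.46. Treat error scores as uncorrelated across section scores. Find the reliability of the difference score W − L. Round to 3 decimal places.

Var(W−L) = 2.6² + 23.5² − 2·2.6·23.5·0.46 = 559.01 − 56.212 = 502.798.
Because errors are independent across components, Cov(Tᵢ,Tⱼ) = Cov(Xᵢ,Xⱼ); the off-diagonal part of the true-score variance is the same as above.
True-score variance = [2.6²·0.78 + 23.5²·0.59] − 56.212 = 331.1 − 56.212 = 274.888.
Reliability = 274.888 / 502.798 = 0.547.

0.547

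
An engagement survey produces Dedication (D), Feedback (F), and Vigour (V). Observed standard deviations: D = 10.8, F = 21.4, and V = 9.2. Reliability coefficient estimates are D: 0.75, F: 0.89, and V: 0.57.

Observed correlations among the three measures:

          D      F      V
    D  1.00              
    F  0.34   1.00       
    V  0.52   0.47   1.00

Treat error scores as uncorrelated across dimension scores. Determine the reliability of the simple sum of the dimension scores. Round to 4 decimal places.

0.8951

Var(D+F+V) = 10.8² + 21.4² + 9.2² + 2·[10.8·21.4·0.34 + 10.8·9.2·0.52 + 21.4·9.2·0.47] = 659.24 + 445.563 = 1104.8.
Because errors are independent across components, Cov(Tᵢ,Tⱼ) = Cov(Xᵢ,Xⱼ); the off-diagonal part of the true-score variance is the same as above.
True-score variance = [10.8²·0.75 + 21.4²·0.89 + 9.2²·0.57] + 445.563 = 543.309 + 445.563 = 988.872.
Reliability = 988.872 / 1104.8 = 0.8951.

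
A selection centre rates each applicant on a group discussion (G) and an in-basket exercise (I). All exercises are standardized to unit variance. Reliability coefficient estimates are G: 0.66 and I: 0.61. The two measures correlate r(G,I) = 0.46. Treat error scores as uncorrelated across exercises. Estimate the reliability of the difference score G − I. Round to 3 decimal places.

Var(G−I) = 1 + 1 − 2·0.46 = 2 − 0.92 = 1.08.
With uncorrelated errors the cross-covariances are all true-score covariance, so they carry over unchanged; only the diagonal terms shrink to ρᵢσᵢ².
True-score variance = [0.66 + 0.61] − 0.92 = 1.27 − 0.92 = 0.35.
Reliability = 0.35 / 1.08 = 0.324.

0.324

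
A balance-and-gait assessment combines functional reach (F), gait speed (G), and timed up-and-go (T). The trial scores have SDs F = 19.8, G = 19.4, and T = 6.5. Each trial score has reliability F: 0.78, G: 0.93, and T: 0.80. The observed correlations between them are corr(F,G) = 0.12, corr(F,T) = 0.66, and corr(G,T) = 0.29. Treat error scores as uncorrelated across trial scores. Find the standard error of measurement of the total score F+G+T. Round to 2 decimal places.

11.00

Var(total) = 810.65 + 335.211 = 1145.86.
True-score variance = 689.606 + 335.211 = 1024.82, so reliability = 0.8944.
Error variance = 1145.86 − 1024.82 = 121.044; SEM = √121.044 = 11.00.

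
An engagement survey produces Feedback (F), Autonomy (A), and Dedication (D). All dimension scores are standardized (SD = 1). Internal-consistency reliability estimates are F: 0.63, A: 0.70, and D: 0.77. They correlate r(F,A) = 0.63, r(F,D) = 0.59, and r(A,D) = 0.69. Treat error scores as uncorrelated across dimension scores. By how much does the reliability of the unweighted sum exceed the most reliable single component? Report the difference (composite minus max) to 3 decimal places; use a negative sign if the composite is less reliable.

Var(sum) = 3 + 3.82 = 6.82; true-score variance = 2.1 + 3.82 = 5.92; composite reliability = 0.8680.
Max component reliability = 0.7700.
Difference = 0.8680 − 0.7700 = 0.098.

0.098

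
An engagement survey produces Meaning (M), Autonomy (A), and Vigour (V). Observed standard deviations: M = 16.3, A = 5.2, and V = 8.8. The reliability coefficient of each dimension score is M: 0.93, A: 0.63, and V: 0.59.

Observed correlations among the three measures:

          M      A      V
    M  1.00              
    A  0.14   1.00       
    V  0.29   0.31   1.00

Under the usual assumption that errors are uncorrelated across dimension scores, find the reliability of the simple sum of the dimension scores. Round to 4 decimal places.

Var(M+A+V) = 16.3² + 5.2² + 8.8² + 2·[16.3·5.2·0.14 + 16.3·8.8·0.29 + 5.2·8.8·0.31] = 370.17 + 135.299 = 505.469.
With uncorrelated errors the cross-covariances are all true-score covariance, so they carry over unchanged; only the diagonal terms shrink to ρᵢσᵢ².
True-score variance = [16.3²·0.93 + 5.2²·0.63 + 8.8²·0.59] + 135.299 = 309.817 + 135.299 = 445.116.
Reliability = 445.116 / 505.469 = 0.8806.

0.8806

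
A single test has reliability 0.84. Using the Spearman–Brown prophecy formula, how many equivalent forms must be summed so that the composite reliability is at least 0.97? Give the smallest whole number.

7

k ≥ ρ*(1−ρ₁)/(ρ₁(1−ρ*)) = 0.97·0.16 / (0.84·0.03) = 6.159.
Smallest integer k = 7.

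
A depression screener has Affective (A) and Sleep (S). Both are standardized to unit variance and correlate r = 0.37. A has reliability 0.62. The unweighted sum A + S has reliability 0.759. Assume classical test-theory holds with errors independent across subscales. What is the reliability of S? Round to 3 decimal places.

Var(A+S) = 2 + 2·0.37 = 2.740.
True-score variance = ρ_A + ρ_S + 2·0.37, so 0.759 = (0.62 + ρ_S + 0.74) / 2.740.
ρ_S = 0.759·2.740 − 0.62 − 0.74 = 0.720.

0.720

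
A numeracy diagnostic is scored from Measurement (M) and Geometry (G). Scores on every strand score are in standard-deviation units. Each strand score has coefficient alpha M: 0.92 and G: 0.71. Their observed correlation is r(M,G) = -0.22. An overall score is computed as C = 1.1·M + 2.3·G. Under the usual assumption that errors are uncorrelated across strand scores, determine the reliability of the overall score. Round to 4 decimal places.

0.6972

Var(C) = 1.1² + 2.3² + 2·[2.53·(-0.22)] = 6.5 − 1.1132 = 5.3868.
With uncorrelated errors the cross-covariances are all true-score covariance, so they carry over unchanged; only the diagonal terms shrink to ρᵢσᵢ².
True-score variance = [1.1²·0.92 + 2.3²·0.71] − 1.1132 = 4.8691 − 1.1132 = 3.7559.
Reliability = 3.7559 / 5.3868 = 0.6972.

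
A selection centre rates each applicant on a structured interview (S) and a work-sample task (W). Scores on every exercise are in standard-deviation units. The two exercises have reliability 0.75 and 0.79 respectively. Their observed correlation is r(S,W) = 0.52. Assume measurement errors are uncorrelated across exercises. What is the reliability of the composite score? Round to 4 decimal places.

Var(S+W) = 2 + 2·[0.52] = 2 + 1.04 = 3.04.
Because errors are independent across components, Cov(Tᵢ,Tⱼ) = Cov(Xᵢ,Xⱼ); the off-diagonal part of the true-score variance is the same as above.
True-score variance = [0.75 + 0.79] + 1.04 = 1.54 + 1.04 = 2.58.
Reliability = 2.58 / 3.04 = 0.8487.

0.8487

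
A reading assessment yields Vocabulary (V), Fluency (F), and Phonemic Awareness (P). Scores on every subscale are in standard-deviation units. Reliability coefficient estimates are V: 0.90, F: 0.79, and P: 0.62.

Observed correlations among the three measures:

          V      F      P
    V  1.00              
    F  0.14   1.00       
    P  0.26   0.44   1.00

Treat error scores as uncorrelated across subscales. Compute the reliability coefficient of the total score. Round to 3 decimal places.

0.853

Var(V+F+P) = 3 + 2·[0.14 + 0.26 + 0.44] = 3 + 1.68 = 4.68.
Under uncorrelated errors the observed covariances equal the true-score covariances, so only the own-variance terms attenuate.
True-score variance = [0.90 + 0.79 + 0.62] + 1.68 = 2.31 + 1.68 = 3.99.
Reliability = 3.99 / 4.68 = 0.853.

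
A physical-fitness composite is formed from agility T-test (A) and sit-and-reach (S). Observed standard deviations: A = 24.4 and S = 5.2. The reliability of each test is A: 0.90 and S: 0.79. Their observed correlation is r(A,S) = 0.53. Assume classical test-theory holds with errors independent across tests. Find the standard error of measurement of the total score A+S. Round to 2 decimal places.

Var(total) = 622.4 + 134.493 = 756.893.
True-score variance = 557.186 + 134.493 = 691.678, so reliability = 0.9138.
Error variance = 756.893 − 691.678 = 65.2144; SEM = √65.2144 = 8.08.

8.08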